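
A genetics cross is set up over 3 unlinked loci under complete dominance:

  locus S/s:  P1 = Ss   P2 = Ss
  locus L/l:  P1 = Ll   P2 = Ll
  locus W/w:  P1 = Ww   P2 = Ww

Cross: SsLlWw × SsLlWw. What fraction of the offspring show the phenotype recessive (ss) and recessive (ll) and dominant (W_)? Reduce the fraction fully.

P(ss ll W_) = 3/64

SsLlWw gametes: SLW×1, SLw×1, SlW×1, Slw×1, sLW×1, sLw×1, slW×1, slw×1
SsLlWw gametes: SLW×1, SLw×1, SlW×1, Slw×1, sLW×1, sLw×1, slW×1, slw×1
SsLlWw×SsLlWw grid (8·8=64): SSLLWW=1 SSLLWw=2 SSLLww=1 SSLlWW=2 SSLlWw=4 SSLlww=2 SSllWW=1 SSllWw=2 SSllww=1 SsLLWW=2 SsLLWw=4 SsLLww=2 SsLlWW=4 SsLlWw=8 SsLlww=4 SsllWW=2 SsllWw=4 Ssllww=2 ssLLWW=1 ssLLWw=2 ssLLww=1 ssLlWW=2 ssLlWw=4 ssLlww=2 ssllWW=1 ssllWw=2 ssllww=1
ss ll W_ hits 3/64; gcd=1; 3÷1/64÷1 = 3/64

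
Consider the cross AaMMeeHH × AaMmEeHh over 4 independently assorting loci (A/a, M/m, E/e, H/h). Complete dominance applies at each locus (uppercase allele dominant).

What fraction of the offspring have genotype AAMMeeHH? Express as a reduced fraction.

AaMMeeHH gametes: AMeH×8, aMeH×8
AaMmEeHh gametes: AMEH×1, AMEh×1, AMeH×1, AMeh×1, AmEH×1, AmEh×1, AmeH×1, Ameh×1, aMEH×1, aMEh×1, aMeH×1, aMeh×1, amEH×1, amEh×1, ameH×1, ameh×1
AaMMeeHH×AaMmEeHh grid (16·16=256): AAMMEeHH=8 AAMMEeHh=8 AAMMeeHH=8 AAMMeeHh=8 AAMmEeHH=8 AAMmEeHh=8 AAMmeeHH=8 AAMmeeHh=8 AaMMEeHH=16 AaMMEeHh=16 AaMMeeHH=16 AaMMeeHh=16 AaMmEeHH=16 AaMmEeHh=16 AaMmeeHH=16 AaMmeeHh=16 aaMMEeHH=8 aaMMEeHh=8 aaMMeeHH=8 aaMMeeHh=8 aaMmEeHH=8 aaMmEeHh=8 aaMmeeHH=8 aaMmeeHh=8
AAMMeeHH hits 8/256; gcd=8; 8÷8/256÷8 = 1/32

P(AAMMeeHH) = 1/32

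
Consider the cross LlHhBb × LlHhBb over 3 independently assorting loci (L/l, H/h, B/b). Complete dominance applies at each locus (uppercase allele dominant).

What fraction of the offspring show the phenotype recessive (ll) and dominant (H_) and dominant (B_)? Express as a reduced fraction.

LlHhBb gametes: LHB×1, LHb×1, LhB×1, Lhb×1, lHB×1, lHb×1, lhB×1, lhb×1
LlHhBb gametes: LHB×1, LHb×1, LhB×1, Lhb×1, lHB×1, lHb×1, lhB×1, lhb×1
LlHhBb×LlHhBb grid (8·8=64): LLHHBB=1 LLHHBb=2 LLHHbb=1 LLHhBB=2 LLHhBb=4 LLHhbb=2 LLhhBB=1 LLhhBb=2 LLhhbb=1 LlHHBB=2 LlHHBb=4 LlHHbb=2 LlHhBB=4 LlHhBb=8 LlHhbb=4 LlhhBB=2 LlhhBb=4 Llhhbb=2 llHHBB=1 llHHBb=2 llHHbb=1 llHhBB=2 llHhBb=4 llHhbb=2 llhhBB=1 llhhBb=2 llhhbb=1
ll H_ B_ hits 9/64; gcd=1; 9÷1/64÷1 = 9/64

P(ll H_ B_) = 9/64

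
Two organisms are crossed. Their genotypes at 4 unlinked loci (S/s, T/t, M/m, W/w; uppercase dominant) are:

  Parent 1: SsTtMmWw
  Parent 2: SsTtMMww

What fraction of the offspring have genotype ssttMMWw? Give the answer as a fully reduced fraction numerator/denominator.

P(ssttMMWw) = 1/64

SsTtMmWw gametes: STMW×1, STMw×1, STmW×1, STmw×1, StMW×1, StMw×1, StmW×1, Stmw×1, sTMW×1, sTMw×1, sTmW×1, sTmw×1, stMW×1, stMw×1, stmW×1, stmw×1
SsTtMMww gametes: STMw×4, StMw×4, sTMw×4, stMw×4
SsTtMmWw×SsTtMMww grid (16·16=256): SSTTMMWw=4 SSTTMMww=4 SSTTMmWw=4 SSTTMmww=4 SSTtMMWw=8 SSTtMMww=8 SSTtMmWw=8 SSTtMmww=8 SSttMMWw=4 SSttMMww=4 SSttMmWw=4 SSttMmww=4 SsTTMMWw=8 SsTTMMww=8 SsTTMmWw=8 SsTTMmww=8 SsTtMMWw=16 SsTtMMww=16 SsTtMmWw=16 SsTtMmww=16 SsttMMWw=8 SsttMMww=8 SsttMmWw=8 SsttMmww=8 ssTTMMWw=4 ssTTMMww=4 ssTTMmWw=4 ssTTMmww=4 ssTtMMWw=8 ssTtMMww=8 ssTtMmWw=8 ssTtMmww=8 ssttMMWw=4 ssttMMww=4 ssttMmWw=4 ssttMmww=4
ssttMMWw hits 4/256; gcd=4; 4÷4/256÷4 = 1/64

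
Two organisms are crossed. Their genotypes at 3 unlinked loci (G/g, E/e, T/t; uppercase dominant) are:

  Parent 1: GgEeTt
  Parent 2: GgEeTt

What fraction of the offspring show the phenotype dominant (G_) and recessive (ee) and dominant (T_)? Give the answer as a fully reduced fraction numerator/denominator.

GgEeTt gametes: GET×1, GEt×1, GeT×1, Get×1, gET×1, gEt×1, geT×1, get×1
GgEeTt gametes: GET×1, GEt×1, GeT×1, Get×1, gET×1, gEt×1, geT×1, get×1
GgEeTt×GgEeTt grid (8·8=64): GGEETT=1 GGEETt=2 GGEEtt=1 GGEeTT=2 GGEeTt=4 GGEett=2 GGeeTT=1 GGeeTt=2 GGeett=1 GgEETT=2 GgEETt=4 GgEEtt=2 GgEeTT=4 GgEeTt=8 GgEett=4 GgeeTT=2 GgeeTt=4 Ggeett=2 ggEETT=1 ggEETt=2 ggEEtt=1 ggEeTT=2 ggEeTt=4 ggEett=2 ggeeTT=1 ggeeTt=2 ggeett=1
G_ ee T_ hits 9/64; gcd=1; 9÷1/64÷1 = 9/64

P(G_ ee T_) = 9/64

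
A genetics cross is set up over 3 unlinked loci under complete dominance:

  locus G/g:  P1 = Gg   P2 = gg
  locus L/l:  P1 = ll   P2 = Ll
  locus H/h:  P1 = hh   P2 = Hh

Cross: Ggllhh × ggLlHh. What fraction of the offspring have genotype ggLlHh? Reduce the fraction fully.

Ggllhh gametes: Glh×4, glh×4
ggLlHh gametes: gLH×2, gLh×2, glH×2, glh×2
Ggllhh×ggLlHh grid (8·8=64): GgLlHh=8 GgLlhh=8 GgllHh=8 Ggllhh=8 ggLlHh=8 ggLlhh=8 ggllHh=8 ggllhh=8
ggLlHh hits 8/64; gcd=8; 8÷8/64÷8 = 1/8

P(ggLlHh) = 1/8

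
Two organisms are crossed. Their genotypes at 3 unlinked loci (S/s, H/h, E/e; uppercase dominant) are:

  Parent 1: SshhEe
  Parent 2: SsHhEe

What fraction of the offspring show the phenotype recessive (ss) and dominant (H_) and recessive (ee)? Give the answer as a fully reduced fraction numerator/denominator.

SshhEe gametes: ShE×2, She×2, shE×2, she×2
SsHhEe gametes: SHE×1, SHe×1, ShE×1, She×1, sHE×1, sHe×1, shE×1, she×1
SshhEe×SsHhEe grid (8·8=64): SSHhEE=2 SSHhEe=4 SSHhee=2 SShhEE=2 SShhEe=4 SShhee=2 SsHhEE=4 SsHhEe=8 SsHhee=4 SshhEE=4 SshhEe=8 Sshhee=4 ssHhEE=2 ssHhEe=4 ssHhee=2 sshhEE=2 sshhEe=4 sshhee=2
ss H_ ee hits 2/64; gcd=2; 2÷2/64÷2 = 1/32

P(ss H_ ee) = 1/32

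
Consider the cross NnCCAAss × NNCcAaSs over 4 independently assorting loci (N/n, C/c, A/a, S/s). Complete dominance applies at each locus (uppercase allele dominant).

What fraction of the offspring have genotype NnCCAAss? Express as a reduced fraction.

P(NnCCAAss) = 1/16

NnCCAAss gametes: NCAs×8, nCAs×8
NNCcAaSs gametes: NCAS×2, NCAs×2, NCaS×2, NCas×2, NcAS×2, NcAs×2, NcaS×2, Ncas×2
NnCCAAss×NNCcAaSs grid (16·16=256): NNCCAASs=16 NNCCAAss=16 NNCCAaSs=16 NNCCAass=16 NNCcAASs=16 NNCcAAss=16 NNCcAaSs=16 NNCcAass=16 NnCCAASs=16 NnCCAAss=16 NnCCAaSs=16 NnCCAass=16 NnCcAASs=16 NnCcAAss=16 NnCcAaSs=16 NnCcAass=16
NnCCAAss hits 16/256; gcd=16; 16÷16/256÷16 = 1/16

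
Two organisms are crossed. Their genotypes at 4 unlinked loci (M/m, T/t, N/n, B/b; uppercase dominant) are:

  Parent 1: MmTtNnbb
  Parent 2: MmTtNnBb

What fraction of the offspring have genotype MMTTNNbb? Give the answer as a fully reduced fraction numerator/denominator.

P(MMTTNNbb) = 1/128

MmTtNnbb gametes: MTNb×2, MTnb×2, MtNb×2, Mtnb×2, mTNb×2, mTnb×2, mtNb×2, mtnb×2
MmTtNnBb gametes: MTNB×1, MTNb×1, MTnB×1, MTnb×1, MtNB×1, MtNb×1, MtnB×1, Mtnb×1, mTNB×1, mTNb×1, mTnB×1, mTnb×1, mtNB×1, mtNb×1, mtnB×1, mtnb×1
MmTtNnbb×MmTtNnBb grid (16·16=256): MMTTNNBb=2 MMTTNNbb=2 MMTTNnBb=4 MMTTNnbb=4 MMTTnnBb=2 MMTTnnbb=2 MMTtNNBb=4 MMTtNNbb=4 MMTtNnBb=8 MMTtNnbb=8 MMTtnnBb=4 MMTtnnbb=4 MMttNNBb=2 MMttNNbb=2 MMttNnBb=4 MMttNnbb=4 MMttnnBb=2 MMttnnbb=2 MmTTNNBb=4 MmTTNNbb=4 MmTTNnBb=8 MmTTNnbb=8 MmTTnnBb=4 MmTTnnbb=4 MmTtNNBb=8 MmTtNNbb=8 MmTtNnBb=16 MmTtNnbb=16 MmTtnnBb=8 MmTtnnbb=8 MmttNNBb=4 MmttNNbb=4 MmttNnBb=8 MmttNnbb=8 MmttnnBb=4 Mmttnnbb=4 mmTTNNBb=2 mmTTNNbb=2 mmTTNnBb=4 mmTTNnbb=4 mmTTnnBb=2 mmTTnnbb=2 mmTtNNBb=4 mmTtNNbb=4 mmTtNnBb=8 mmTtNnbb=8 mmTtnnBb=4 mmTtnnbb=4 mmttNNBb=2 mmttNNbb=2 mmttNnBb=4 mmttNnbb=4 mmttnnBb=2 mmttnnbb=2
MMTTNNbb hits 2/256; gcd=2; 2÷2/256÷2 = 1/128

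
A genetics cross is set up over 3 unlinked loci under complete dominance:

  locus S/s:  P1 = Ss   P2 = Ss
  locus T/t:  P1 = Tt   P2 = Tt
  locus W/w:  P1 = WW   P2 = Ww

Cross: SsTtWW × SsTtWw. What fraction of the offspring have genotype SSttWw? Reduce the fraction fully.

SsTtWW gametes: STW×2, StW×2, sTW×2, stW×2
SsTtWw gametes: STW×1, STw×1, StW×1, Stw×1, sTW×1, sTw×1, stW×1, stw×1
SsTtWW×SsTtWw grid (8·8=64): SSTTWW=2 SSTTWw=2 SSTtWW=4 SSTtWw=4 SSttWW=2 SSttWw=2 SsTTWW=4 SsTTWw=4 SsTtWW=8 SsTtWw=8 SsttWW=4 SsttWw=4 ssTTWW=2 ssTTWw=2 ssTtWW=4 ssTtWw=4 ssttWW=2 ssttWw=2
SSttWw hits 2/64; gcd=2; 2÷2/64÷2 = 1/32

P(SSttWw) = 1/32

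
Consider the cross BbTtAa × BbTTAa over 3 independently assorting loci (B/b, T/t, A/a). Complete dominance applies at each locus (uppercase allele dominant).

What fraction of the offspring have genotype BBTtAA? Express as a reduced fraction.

P(BBTtAA) = 1/32

BbTtAa gametes: BTA×1, BTa×1, BtA×1, Bta×1, bTA×1, bTa×1, btA×1, bta×1
BbTTAa gametes: BTA×2, BTa×2, bTA×2, bTa×2
BbTtAa×BbTTAa grid (8·8=64): BBTTAA=2 BBTTAa=4 BBTTaa=2 BBTtAA=2 BBTtAa=4 BBTtaa=2 BbTTAA=4 BbTTAa=8 BbTTaa=4 BbTtAA=4 BbTtAa=8 BbTtaa=4 bbTTAA=2 bbTTAa=4 bbTTaa=2 bbTtAA=2 bbTtAa=4 bbTtaa=2
BBTtAA hits 2/64; gcd=2; 2÷2/64÷2 = 1/32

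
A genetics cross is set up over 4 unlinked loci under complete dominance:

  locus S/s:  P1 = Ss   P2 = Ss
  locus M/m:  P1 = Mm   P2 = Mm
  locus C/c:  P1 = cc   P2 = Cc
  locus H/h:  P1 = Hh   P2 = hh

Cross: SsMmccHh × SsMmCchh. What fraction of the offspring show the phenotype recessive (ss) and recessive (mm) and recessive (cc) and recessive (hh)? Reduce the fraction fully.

P(ss mm cc hh) = 1/64

SsMmccHh gametes: SMcH×2, SMch×2, SmcH×2, Smch×2, sMcH×2, sMch×2, smcH×2, smch×2
SsMmCchh gametes: SMCh×2, SMch×2, SmCh×2, Smch×2, sMCh×2, sMch×2, smCh×2, smch×2
SsMmccHh×SsMmCchh grid (16·16=256): SSMMCcHh=4 SSMMCchh=4 SSMMccHh=4 SSMMcchh=4 SSMmCcHh=8 SSMmCchh=8 SSMmccHh=8 SSMmcchh=8 SSmmCcHh=4 SSmmCchh=4 SSmmccHh=4 SSmmcchh=4 SsMMCcHh=8 SsMMCchh=8 SsMMccHh=8 SsMMcchh=8 SsMmCcHh=16 SsMmCchh=16 SsMmccHh=16 SsMmcchh=16 SsmmCcHh=8 SsmmCchh=8 SsmmccHh=8 Ssmmcchh=8 ssMMCcHh=4 ssMMCchh=4 ssMMccHh=4 ssMMcchh=4 ssMmCcHh=8 ssMmCchh=8 ssMmccHh=8 ssMmcchh=8 ssmmCcHh=4 ssmmCchh=4 ssmmccHh=4 ssmmcchh=4
ss mm cc hh hits 4/256; gcd=4; 4÷4/256÷4 = 1/64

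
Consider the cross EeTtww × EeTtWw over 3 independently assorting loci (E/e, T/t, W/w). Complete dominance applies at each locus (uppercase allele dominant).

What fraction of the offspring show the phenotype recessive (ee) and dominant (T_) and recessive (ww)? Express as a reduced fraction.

EeTtww gametes: ETw×2, Etw×2, eTw×2, etw×2
EeTtWw gametes: ETW×1, ETw×1, EtW×1, Etw×1, eTW×1, eTw×1, etW×1, etw×1
EeTtww×EeTtWw grid (8·8=64): EETTWw=2 EETTww=2 EETtWw=4 EETtww=4 EEttWw=2 EEttww=2 EeTTWw=4 EeTTww=4 EeTtWw=8 EeTtww=8 EettWw=4 Eettww=4 eeTTWw=2 eeTTww=2 eeTtWw=4 eeTtww=4 eettWw=2 eettww=2
ee T_ ww hits 6/64; gcd=2; 6÷2/64÷2 = 3/32

P(ee T_ ww) = 3/32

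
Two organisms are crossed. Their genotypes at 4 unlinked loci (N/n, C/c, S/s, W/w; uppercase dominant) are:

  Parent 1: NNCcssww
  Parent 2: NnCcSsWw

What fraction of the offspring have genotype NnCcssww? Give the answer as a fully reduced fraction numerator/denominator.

P(NnCcssww) = 1/16

NNCcssww gametes: NCsw×8, Ncsw×8
NnCcSsWw gametes: NCSW×1, NCSw×1, NCsW×1, NCsw×1, NcSW×1, NcSw×1, NcsW×1, Ncsw×1, nCSW×1, nCSw×1, nCsW×1, nCsw×1, ncSW×1, ncSw×1, ncsW×1, ncsw×1
NNCcssww×NnCcSsWw grid (16·16=256): NNCCSsWw=8 NNCCSsww=8 NNCCssWw=8 NNCCssww=8 NNCcSsWw=16 NNCcSsww=16 NNCcssWw=16 NNCcssww=16 NNccSsWw=8 NNccSsww=8 NNccssWw=8 NNccssww=8 NnCCSsWw=8 NnCCSsww=8 NnCCssWw=8 NnCCssww=8 NnCcSsWw=16 NnCcSsww=16 NnCcssWw=16 NnCcssww=16 NnccSsWw=8 NnccSsww=8 NnccssWw=8 Nnccssww=8
NnCcssww hits 16/256; gcd=16; 16÷16/256÷16 = 1/16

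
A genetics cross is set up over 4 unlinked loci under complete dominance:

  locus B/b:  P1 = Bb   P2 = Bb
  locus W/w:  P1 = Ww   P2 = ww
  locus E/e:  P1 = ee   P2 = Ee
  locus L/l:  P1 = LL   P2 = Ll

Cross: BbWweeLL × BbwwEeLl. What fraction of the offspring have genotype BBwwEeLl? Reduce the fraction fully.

P(BBwwEeLl) = 1/32

BbWweeLL gametes: BWeL×4, BweL×4, bWeL×4, bweL×4
BbwwEeLl gametes: BwEL×2, BwEl×2, BweL×2, Bwel×2, bwEL×2, bwEl×2, bweL×2, bwel×2
BbWweeLL×BbwwEeLl grid (16·16=256): BBWwEeLL=8 BBWwEeLl=8 BBWweeLL=8 BBWweeLl=8 BBwwEeLL=8 BBwwEeLl=8 BBwweeLL=8 BBwweeLl=8 BbWwEeLL=16 BbWwEeLl=16 BbWweeLL=16 BbWweeLl=16 BbwwEeLL=16 BbwwEeLl=16 BbwweeLL=16 BbwweeLl=16 bbWwEeLL=8 bbWwEeLl=8 bbWweeLL=8 bbWweeLl=8 bbwwEeLL=8 bbwwEeLl=8 bbwweeLL=8 bbwweeLl=8
BBwwEeLl hits 8/256; gcd=8; 8÷8/256÷8 = 1/32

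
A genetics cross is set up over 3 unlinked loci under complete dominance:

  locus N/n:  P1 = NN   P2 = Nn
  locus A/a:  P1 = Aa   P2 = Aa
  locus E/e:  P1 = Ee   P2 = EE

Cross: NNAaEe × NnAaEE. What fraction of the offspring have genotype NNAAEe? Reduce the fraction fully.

NNAaEe gametes: NAE×2, NAe×2, NaE×2, Nae×2
NnAaEE gametes: NAE×2, NaE×2, nAE×2, naE×2
NNAaEe×NnAaEE grid (8·8=64): NNAAEE=4 NNAAEe=4 NNAaEE=8 NNAaEe=8 NNaaEE=4 NNaaEe=4 NnAAEE=4 NnAAEe=4 NnAaEE=8 NnAaEe=8 NnaaEE=4 NnaaEe=4
NNAAEe hits 4/64; gcd=4; 4÷4/64÷4 = 1/16

P(NNAAEe) = 1/16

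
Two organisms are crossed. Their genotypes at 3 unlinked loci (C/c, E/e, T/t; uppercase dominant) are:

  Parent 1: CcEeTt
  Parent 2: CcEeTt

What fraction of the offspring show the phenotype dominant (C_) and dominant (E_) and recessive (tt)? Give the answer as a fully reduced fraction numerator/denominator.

P(C_ E_ tt) = 9/64

CcEeTt gametes: CET×1, CEt×1, CeT×1, Cet×1, cET×1, cEt×1, ceT×1, cet×1
CcEeTt gametes: CET×1, CEt×1, CeT×1, Cet×1, cET×1, cEt×1, ceT×1, cet×1
CcEeTt×CcEeTt grid (8·8=64): CCEETT=1 CCEETt=2 CCEEtt=1 CCEeTT=2 CCEeTt=4 CCEett=2 CCeeTT=1 CCeeTt=2 CCeett=1 CcEETT=2 CcEETt=4 CcEEtt=2 CcEeTT=4 CcEeTt=8 CcEett=4 CceeTT=2 CceeTt=4 Cceett=2 ccEETT=1 ccEETt=2 ccEEtt=1 ccEeTT=2 ccEeTt=4 ccEett=2 cceeTT=1 cceeTt=2 cceett=1
C_ E_ tt hits 9/64; gcd=1; 9÷1/64÷1 = 9/64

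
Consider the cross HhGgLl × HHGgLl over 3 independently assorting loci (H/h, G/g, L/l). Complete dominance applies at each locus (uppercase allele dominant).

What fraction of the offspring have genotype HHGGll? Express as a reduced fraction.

P(HHGGll) = 1/32

HhGgLl gametes: HGL×1, HGl×1, HgL×1, Hgl×1, hGL×1, hGl×1, hgL×1, hgl×1
HHGgLl gametes: HGL×2, HGl×2, HgL×2, Hgl×2
HhGgLl×HHGgLl grid (8·8=64): HHGGLL=2 HHGGLl=4 HHGGll=2 HHGgLL=4 HHGgLl=8 HHGgll=4 HHggLL=2 HHggLl=4 HHggll=2 HhGGLL=2 HhGGLl=4 HhGGll=2 HhGgLL=4 HhGgLl=8 HhGgll=4 HhggLL=2 HhggLl=4 Hhggll=2
HHGGll hits 2/64; gcd=2; 2÷2/64÷2 = 1/32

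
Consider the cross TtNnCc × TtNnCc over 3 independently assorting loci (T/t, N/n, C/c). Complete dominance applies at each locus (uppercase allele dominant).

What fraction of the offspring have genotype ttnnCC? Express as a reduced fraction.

TtNnCc gametes: TNC×1, TNc×1, TnC×1, Tnc×1, tNC×1, tNc×1, tnC×1, tnc×1
TtNnCc gametes: TNC×1, TNc×1, TnC×1, Tnc×1, tNC×1, tNc×1, tnC×1, tnc×1
TtNnCc×TtNnCc grid (8·8=64): TTNNCC=1 TTNNCc=2 TTNNcc=1 TTNnCC=2 TTNnCc=4 TTNncc=2 TTnnCC=1 TTnnCc=2 TTnncc=1 TtNNCC=2 TtNNCc=4 TtNNcc=2 TtNnCC=4 TtNnCc=8 TtNncc=4 TtnnCC=2 TtnnCc=4 Ttnncc=2 ttNNCC=1 ttNNCc=2 ttNNcc=1 ttNnCC=2 ttNnCc=4 ttNncc=2 ttnnCC=1 ttnnCc=2 ttnncc=1
ttnnCC hits 1/64; gcd=1; 1÷1/64÷1 = 1/64

P(ttnnCC) = 1/64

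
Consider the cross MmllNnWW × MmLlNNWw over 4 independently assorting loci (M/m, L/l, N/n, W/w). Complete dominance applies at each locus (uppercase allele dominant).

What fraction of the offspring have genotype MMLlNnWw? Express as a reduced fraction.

MmllNnWW gametes: MlNW×4, MlnW×4, mlNW×4, mlnW×4
MmLlNNWw gametes: MLNW×2, MLNw×2, MlNW×2, MlNw×2, mLNW×2, mLNw×2, mlNW×2, mlNw×2
MmllNnWW×MmLlNNWw grid (16·16=256): MMLlNNWW=8 MMLlNNWw=8 MMLlNnWW=8 MMLlNnWw=8 MMllNNWW=8 MMllNNWw=8 MMllNnWW=8 MMllNnWw=8 MmLlNNWW=16 MmLlNNWw=16 MmLlNnWW=16 MmLlNnWw=16 MmllNNWW=16 MmllNNWw=16 MmllNnWW=16 MmllNnWw=16 mmLlNNWW=8 mmLlNNWw=8 mmLlNnWW=8 mmLlNnWw=8 mmllNNWW=8 mmllNNWw=8 mmllNnWW=8 mmllNnWw=8
MMLlNnWw hits 8/256; gcd=8; 8÷8/256÷8 = 1/32

P(MMLlNnWw) = 1/32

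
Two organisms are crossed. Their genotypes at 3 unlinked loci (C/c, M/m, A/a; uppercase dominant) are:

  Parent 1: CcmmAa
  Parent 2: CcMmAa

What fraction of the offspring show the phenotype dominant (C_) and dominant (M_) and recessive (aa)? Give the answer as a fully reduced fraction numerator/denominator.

P(C_ M_ aa) = 3/32

CcmmAa gametes: CmA×2, Cma×2, cmA×2, cma×2
CcMmAa gametes: CMA×1, CMa×1, CmA×1, Cma×1, cMA×1, cMa×1, cmA×1, cma×1
CcmmAa×CcMmAa grid (8·8=64): CCMmAA=2 CCMmAa=4 CCMmaa=2 CCmmAA=2 CCmmAa=4 CCmmaa=2 CcMmAA=4 CcMmAa=8 CcMmaa=4 CcmmAA=4 CcmmAa=8 Ccmmaa=4 ccMmAA=2 ccMmAa=4 ccMmaa=2 ccmmAA=2 ccmmAa=4 ccmmaa=2
C_ M_ aa hits 6/64; gcd=2; 6÷2/64÷2 = 3/32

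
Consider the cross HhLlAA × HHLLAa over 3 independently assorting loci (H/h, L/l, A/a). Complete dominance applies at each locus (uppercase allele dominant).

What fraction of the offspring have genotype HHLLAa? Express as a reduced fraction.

P(HHLLAa) = 1/8

HhLlAA gametes: HLA×2, HlA×2, hLA×2, hlA×2
HHLLAa gametes: HLA×4, HLa×4
HhLlAA×HHLLAa grid (8·8=64): HHLLAA=8 HHLLAa=8 HHLlAA=8 HHLlAa=8 HhLLAA=8 HhLLAa=8 HhLlAA=8 HhLlAa=8
HHLLAa hits 8/64; gcd=8; 8÷8/64÷8 = 1/8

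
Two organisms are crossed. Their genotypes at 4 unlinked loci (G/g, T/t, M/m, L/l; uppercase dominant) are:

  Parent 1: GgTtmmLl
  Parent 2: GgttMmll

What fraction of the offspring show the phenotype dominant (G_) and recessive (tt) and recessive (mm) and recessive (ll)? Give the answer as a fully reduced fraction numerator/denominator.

P(G_ tt mm ll) = 3/32

GgTtmmLl gametes: GTmL×2, GTml×2, GtmL×2, Gtml×2, gTmL×2, gTml×2, gtmL×2, gtml×2
GgttMmll gametes: GtMl×4, Gtml×4, gtMl×4, gtml×4
GgTtmmLl×GgttMmll grid (16·16=256): GGTtMmLl=8 GGTtMmll=8 GGTtmmLl=8 GGTtmmll=8 GGttMmLl=8 GGttMmll=8 GGttmmLl=8 GGttmmll=8 GgTtMmLl=16 GgTtMmll=16 GgTtmmLl=16 GgTtmmll=16 GgttMmLl=16 GgttMmll=16 GgttmmLl=16 Ggttmmll=16 ggTtMmLl=8 ggTtMmll=8 ggTtmmLl=8 ggTtmmll=8 ggttMmLl=8 ggttMmll=8 ggttmmLl=8 ggttmmll=8
G_ tt mm ll hits 24/256; gcd=8; 24÷8/256÷8 = 3/32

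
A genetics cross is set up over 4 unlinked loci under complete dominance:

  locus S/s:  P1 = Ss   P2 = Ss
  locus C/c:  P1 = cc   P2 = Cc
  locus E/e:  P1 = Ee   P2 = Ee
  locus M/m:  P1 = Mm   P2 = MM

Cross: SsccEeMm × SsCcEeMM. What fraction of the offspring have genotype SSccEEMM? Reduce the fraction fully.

SsccEeMm gametes: ScEM×2, ScEm×2, SceM×2, Scem×2, scEM×2, scEm×2, sceM×2, scem×2
SsCcEeMM gametes: SCEM×2, SCeM×2, ScEM×2, SceM×2, sCEM×2, sCeM×2, scEM×2, sceM×2
SsccEeMm×SsCcEeMM grid (16·16=256): SSCcEEMM=4 SSCcEEMm=4 SSCcEeMM=8 SSCcEeMm=8 SSCceeMM=4 SSCceeMm=4 SSccEEMM=4 SSccEEMm=4 SSccEeMM=8 SSccEeMm=8 SScceeMM=4 SScceeMm=4 SsCcEEMM=8 SsCcEEMm=8 SsCcEeMM=16 SsCcEeMm=16 SsCceeMM=8 SsCceeMm=8 SsccEEMM=8 SsccEEMm=8 SsccEeMM=16 SsccEeMm=16 SscceeMM=8 SscceeMm=8 ssCcEEMM=4 ssCcEEMm=4 ssCcEeMM=8 ssCcEeMm=8 ssCceeMM=4 ssCceeMm=4 ssccEEMM=4 ssccEEMm=4 ssccEeMM=8 ssccEeMm=8 sscceeMM=4 sscceeMm=4
SSccEEMM hits 4/256; gcd=4; 4÷4/256÷4 = 1/64

P(SSccEEMM) = 1/64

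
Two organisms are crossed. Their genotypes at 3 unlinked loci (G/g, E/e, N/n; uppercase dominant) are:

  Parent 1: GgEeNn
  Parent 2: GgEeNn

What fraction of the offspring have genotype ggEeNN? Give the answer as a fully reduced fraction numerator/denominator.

GgEeNn gametes: GEN×1, GEn×1, GeN×1, Gen×1, gEN×1, gEn×1, geN×1, gen×1
GgEeNn gametes: GEN×1, GEn×1, GeN×1, Gen×1, gEN×1, gEn×1, geN×1, gen×1
GgEeNn×GgEeNn grid (8·8=64): GGEENN=1 GGEENn=2 GGEEnn=1 GGEeNN=2 GGEeNn=4 GGEenn=2 GGeeNN=1 GGeeNn=2 GGeenn=1 GgEENN=2 GgEENn=4 GgEEnn=2 GgEeNN=4 GgEeNn=8 GgEenn=4 GgeeNN=2 GgeeNn=4 Ggeenn=2 ggEENN=1 ggEENn=2 ggEEnn=1 ggEeNN=2 ggEeNn=4 ggEenn=2 ggeeNN=1 ggeeNn=2 ggeenn=1
ggEeNN hits 2/64; gcd=2; 2÷2/64÷2 = 1/32

P(ggEeNN) = 1/32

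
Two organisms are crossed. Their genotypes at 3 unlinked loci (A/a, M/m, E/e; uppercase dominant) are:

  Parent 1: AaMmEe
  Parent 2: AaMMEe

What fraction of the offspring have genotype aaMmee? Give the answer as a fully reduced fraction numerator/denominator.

P(aaMmee) = 1/32

AaMmEe gametes: AME×1, AMe×1, AmE×1, Ame×1, aME×1, aMe×1, amE×1, ame×1
AaMMEe gametes: AME×2, AMe×2, aME×2, aMe×2
AaMmEe×AaMMEe grid (8·8=64): AAMMEE=2 AAMMEe=4 AAMMee=2 AAMmEE=2 AAMmEe=4 AAMmee=2 AaMMEE=4 AaMMEe=8 AaMMee=4 AaMmEE=4 AaMmEe=8 AaMmee=4 aaMMEE=2 aaMMEe=4 aaMMee=2 aaMmEE=2 aaMmEe=4 aaMmee=2
aaMmee hits 2/64; gcd=2; 2÷2/64÷2 = 1/32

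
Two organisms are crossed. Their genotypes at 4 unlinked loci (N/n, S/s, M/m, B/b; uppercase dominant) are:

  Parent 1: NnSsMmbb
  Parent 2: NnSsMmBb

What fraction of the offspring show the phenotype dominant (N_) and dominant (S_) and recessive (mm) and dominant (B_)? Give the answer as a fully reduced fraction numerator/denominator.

NnSsMmbb gametes: NSMb×2, NSmb×2, NsMb×2, Nsmb×2, nSMb×2, nSmb×2, nsMb×2, nsmb×2
NnSsMmBb gametes: NSMB×1, NSMb×1, NSmB×1, NSmb×1, NsMB×1, NsMb×1, NsmB×1, Nsmb×1, nSMB×1, nSMb×1, nSmB×1, nSmb×1, nsMB×1, nsMb×1, nsmB×1, nsmb×1
NnSsMmbb×NnSsMmBb grid (16·16=256): NNSSMMBb=2 NNSSMMbb=2 NNSSMmBb=4 NNSSMmbb=4 NNSSmmBb=2 NNSSmmbb=2 NNSsMMBb=4 NNSsMMbb=4 NNSsMmBb=8 NNSsMmbb=8 NNSsmmBb=4 NNSsmmbb=4 NNssMMBb=2 NNssMMbb=2 NNssMmBb=4 NNssMmbb=4 NNssmmBb=2 NNssmmbb=2 NnSSMMBb=4 NnSSMMbb=4 NnSSMmBb=8 NnSSMmbb=8 NnSSmmBb=4 NnSSmmbb=4 NnSsMMBb=8 NnSsMMbb=8 NnSsMmBb=16 NnSsMmbb=16 NnSsmmBb=8 NnSsmmbb=8 NnssMMBb=4 NnssMMbb=4 NnssMmBb=8 NnssMmbb=8 NnssmmBb=4 Nnssmmbb=4 nnSSMMBb=2 nnSSMMbb=2 nnSSMmBb=4 nnSSMmbb=4 nnSSmmBb=2 nnSSmmbb=2 nnSsMMBb=4 nnSsMMbb=4 nnSsMmBb=8 nnSsMmbb=8 nnSsmmBb=4 nnSsmmbb=4 nnssMMBb=2 nnssMMbb=2 nnssMmBb=4 nnssMmbb=4 nnssmmBb=2 nnssmmbb=2
N_ S_ mm B_ hits 18/256; gcd=2; 18÷2/256÷2 = 9/128

P(N_ S_ mm B_) = 9/128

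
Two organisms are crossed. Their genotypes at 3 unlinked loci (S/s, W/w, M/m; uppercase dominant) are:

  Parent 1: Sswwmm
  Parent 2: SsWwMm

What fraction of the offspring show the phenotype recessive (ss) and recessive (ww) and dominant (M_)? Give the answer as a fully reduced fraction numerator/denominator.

Sswwmm gametes: Swm×4, swm×4
SsWwMm gametes: SWM×1, SWm×1, SwM×1, Swm×1, sWM×1, sWm×1, swM×1, swm×1
Sswwmm×SsWwMm grid (8·8=64): SSWwMm=4 SSWwmm=4 SSwwMm=4 SSwwmm=4 SsWwMm=8 SsWwmm=8 SswwMm=8 Sswwmm=8 ssWwMm=4 ssWwmm=4 sswwMm=4 sswwmm=4
ss ww M_ hits 4/64; gcd=4; 4÷4/64÷4 = 1/16

P(ss ww M_) = 1/16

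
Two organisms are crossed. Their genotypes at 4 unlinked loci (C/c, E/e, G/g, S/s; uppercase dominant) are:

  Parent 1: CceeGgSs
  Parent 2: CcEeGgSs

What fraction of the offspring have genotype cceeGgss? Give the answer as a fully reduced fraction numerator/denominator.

P(cceeGgss) = 1/64

CceeGgSs gametes: CeGS×2, CeGs×2, CegS×2, Cegs×2, ceGS×2, ceGs×2, cegS×2, cegs×2
CcEeGgSs gametes: CEGS×1, CEGs×1, CEgS×1, CEgs×1, CeGS×1, CeGs×1, CegS×1, Cegs×1, cEGS×1, cEGs×1, cEgS×1, cEgs×1, ceGS×1, ceGs×1, cegS×1, cegs×1
CceeGgSs×CcEeGgSs grid (16·16=256): CCEeGGSS=2 CCEeGGSs=4 CCEeGGss=2 CCEeGgSS=4 CCEeGgSs=8 CCEeGgss=4 CCEeggSS=2 CCEeggSs=4 CCEeggss=2 CCeeGGSS=2 CCeeGGSs=4 CCeeGGss=2 CCeeGgSS=4 CCeeGgSs=8 CCeeGgss=4 CCeeggSS=2 CCeeggSs=4 CCeeggss=2 CcEeGGSS=4 CcEeGGSs=8 CcEeGGss=4 CcEeGgSS=8 CcEeGgSs=16 CcEeGgss=8 CcEeggSS=4 CcEeggSs=8 CcEeggss=4 CceeGGSS=4 CceeGGSs=8 CceeGGss=4 CceeGgSS=8 CceeGgSs=16 CceeGgss=8 CceeggSS=4 CceeggSs=8 Cceeggss=4 ccEeGGSS=2 ccEeGGSs=4 ccEeGGss=2 ccEeGgSS=4 ccEeGgSs=8 ccEeGgss=4 ccEeggSS=2 ccEeggSs=4 ccEeggss=2 cceeGGSS=2 cceeGGSs=4 cceeGGss=2 cceeGgSS=4 cceeGgSs=8 cceeGgss=4 cceeggSS=2 cceeggSs=4 cceeggss=2
cceeGgss hits 4/256; gcd=4; 4÷4/256÷4 = 1/64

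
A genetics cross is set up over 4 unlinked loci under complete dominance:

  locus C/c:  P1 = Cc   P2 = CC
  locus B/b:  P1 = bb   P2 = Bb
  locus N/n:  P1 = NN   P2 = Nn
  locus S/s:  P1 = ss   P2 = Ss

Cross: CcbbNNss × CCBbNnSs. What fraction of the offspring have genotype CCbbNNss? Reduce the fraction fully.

CcbbNNss gametes: CbNs×8, cbNs×8
CCBbNnSs gametes: CBNS×2, CBNs×2, CBnS×2, CBns×2, CbNS×2, CbNs×2, CbnS×2, Cbns×2
CcbbNNss×CCBbNnSs grid (16·16=256): CCBbNNSs=16 CCBbNNss=16 CCBbNnSs=16 CCBbNnss=16 CCbbNNSs=16 CCbbNNss=16 CCbbNnSs=16 CCbbNnss=16 CcBbNNSs=16 CcBbNNss=16 CcBbNnSs=16 CcBbNnss=16 CcbbNNSs=16 CcbbNNss=16 CcbbNnSs=16 CcbbNnss=16
CCbbNNss hits 16/256; gcd=16; 16÷16/256÷16 = 1/16

P(CCbbNNss) = 1/16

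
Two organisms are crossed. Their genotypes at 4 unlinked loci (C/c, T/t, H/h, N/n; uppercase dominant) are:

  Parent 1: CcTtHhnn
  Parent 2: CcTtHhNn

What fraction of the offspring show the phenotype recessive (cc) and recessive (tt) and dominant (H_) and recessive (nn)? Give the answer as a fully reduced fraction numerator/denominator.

CcTtHhnn gametes: CTHn×2, CThn×2, CtHn×2, Cthn×2, cTHn×2, cThn×2, ctHn×2, cthn×2
CcTtHhNn gametes: CTHN×1, CTHn×1, CThN×1, CThn×1, CtHN×1, CtHn×1, CthN×1, Cthn×1, cTHN×1, cTHn×1, cThN×1, cThn×1, ctHN×1, ctHn×1, cthN×1, cthn×1
CcTtHhnn×CcTtHhNn grid (16·16=256): CCTTHHNn=2 CCTTHHnn=2 CCTTHhNn=4 CCTTHhnn=4 CCTThhNn=2 CCTThhnn=2 CCTtHHNn=4 CCTtHHnn=4 CCTtHhNn=8 CCTtHhnn=8 CCTthhNn=4 CCTthhnn=4 CCttHHNn=2 CCttHHnn=2 CCttHhNn=4 CCttHhnn=4 CCtthhNn=2 CCtthhnn=2 CcTTHHNn=4 CcTTHHnn=4 CcTTHhNn=8 CcTTHhnn=8 CcTThhNn=4 CcTThhnn=4 CcTtHHNn=8 CcTtHHnn=8 CcTtHhNn=16 CcTtHhnn=16 CcTthhNn=8 CcTthhnn=8 CcttHHNn=4 CcttHHnn=4 CcttHhNn=8 CcttHhnn=8 CctthhNn=4 Cctthhnn=4 ccTTHHNn=2 ccTTHHnn=2 ccTTHhNn=4 ccTTHhnn=4 ccTThhNn=2 ccTThhnn=2 ccTtHHNn=4 ccTtHHnn=4 ccTtHhNn=8 ccTtHhnn=8 ccTthhNn=4 ccTthhnn=4 ccttHHNn=2 ccttHHnn=2 ccttHhNn=4 ccttHhnn=4 cctthhNn=2 cctthhnn=2
cc tt H_ nn hits 6/256; gcd=2; 6÷2/256÷2 = 3/128

P(cc tt H_ nn) = 3/128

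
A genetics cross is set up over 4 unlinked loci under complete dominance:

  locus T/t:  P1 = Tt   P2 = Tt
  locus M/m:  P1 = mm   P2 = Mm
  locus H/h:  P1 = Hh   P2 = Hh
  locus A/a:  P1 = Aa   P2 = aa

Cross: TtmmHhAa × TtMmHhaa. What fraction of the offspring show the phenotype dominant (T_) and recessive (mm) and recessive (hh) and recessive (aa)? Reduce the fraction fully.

P(T_ mm hh aa) = 3/64

TtmmHhAa gametes: TmHA×2, TmHa×2, TmhA×2, Tmha×2, tmHA×2, tmHa×2, tmhA×2, tmha×2
TtMmHhaa gametes: TMHa×2, TMha×2, TmHa×2, Tmha×2, tMHa×2, tMha×2, tmHa×2, tmha×2
TtmmHhAa×TtMmHhaa grid (16·16=256): TTMmHHAa=4 TTMmHHaa=4 TTMmHhAa=8 TTMmHhaa=8 TTMmhhAa=4 TTMmhhaa=4 TTmmHHAa=4 TTmmHHaa=4 TTmmHhAa=8 TTmmHhaa=8 TTmmhhAa=4 TTmmhhaa=4 TtMmHHAa=8 TtMmHHaa=8 TtMmHhAa=16 TtMmHhaa=16 TtMmhhAa=8 TtMmhhaa=8 TtmmHHAa=8 TtmmHHaa=8 TtmmHhAa=16 TtmmHhaa=16 TtmmhhAa=8 Ttmmhhaa=8 ttMmHHAa=4 ttMmHHaa=4 ttMmHhAa=8 ttMmHhaa=8 ttMmhhAa=4 ttMmhhaa=4 ttmmHHAa=4 ttmmHHaa=4 ttmmHhAa=8 ttmmHhaa=8 ttmmhhAa=4 ttmmhhaa=4
T_ mm hh aa hits 12/256; gcd=4; 12÷4/256÷4 = 3/64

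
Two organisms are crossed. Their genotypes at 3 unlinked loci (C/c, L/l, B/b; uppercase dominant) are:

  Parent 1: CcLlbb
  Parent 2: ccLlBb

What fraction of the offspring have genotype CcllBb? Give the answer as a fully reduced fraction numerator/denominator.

CcLlbb gametes: CLb×2, Clb×2, cLb×2, clb×2
ccLlBb gametes: cLB×2, cLb×2, clB×2, clb×2
CcLlbb×ccLlBb grid (8·8=64): CcLLBb=4 CcLLbb=4 CcLlBb=8 CcLlbb=8 CcllBb=4 Ccllbb=4 ccLLBb=4 ccLLbb=4 ccLlBb=8 ccLlbb=8 ccllBb=4 ccllbb=4
CcllBb hits 4/64; gcd=4; 4÷4/64÷4 = 1/16

P(CcllBb) = 1/16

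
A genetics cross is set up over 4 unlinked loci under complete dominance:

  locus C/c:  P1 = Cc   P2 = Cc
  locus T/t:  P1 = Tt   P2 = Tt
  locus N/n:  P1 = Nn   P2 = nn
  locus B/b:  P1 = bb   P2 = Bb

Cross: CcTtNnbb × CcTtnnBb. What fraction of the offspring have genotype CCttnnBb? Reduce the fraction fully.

P(CCttnnBb) = 1/64

CcTtNnbb gametes: CTNb×2, CTnb×2, CtNb×2, Ctnb×2, cTNb×2, cTnb×2, ctNb×2, ctnb×2
CcTtnnBb gametes: CTnB×2, CTnb×2, CtnB×2, Ctnb×2, cTnB×2, cTnb×2, ctnB×2, ctnb×2
CcTtNnbb×CcTtnnBb grid (16·16=256): CCTTNnBb=4 CCTTNnbb=4 CCTTnnBb=4 CCTTnnbb=4 CCTtNnBb=8 CCTtNnbb=8 CCTtnnBb=8 CCTtnnbb=8 CCttNnBb=4 CCttNnbb=4 CCttnnBb=4 CCttnnbb=4 CcTTNnBb=8 CcTTNnbb=8 CcTTnnBb=8 CcTTnnbb=8 CcTtNnBb=16 CcTtNnbb=16 CcTtnnBb=16 CcTtnnbb=16 CcttNnBb=8 CcttNnbb=8 CcttnnBb=8 Ccttnnbb=8 ccTTNnBb=4 ccTTNnbb=4 ccTTnnBb=4 ccTTnnbb=4 ccTtNnBb=8 ccTtNnbb=8 ccTtnnBb=8 ccTtnnbb=8 ccttNnBb=4 ccttNnbb=4 ccttnnBb=4 ccttnnbb=4
CCttnnBb hits 4/256; gcd=4; 4÷4/256÷4 = 1/64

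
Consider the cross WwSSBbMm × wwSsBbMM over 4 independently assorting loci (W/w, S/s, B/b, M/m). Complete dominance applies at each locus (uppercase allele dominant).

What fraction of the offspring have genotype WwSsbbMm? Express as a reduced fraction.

WwSSBbMm gametes: WSBM×2, WSBm×2, WSbM×2, WSbm×2, wSBM×2, wSBm×2, wSbM×2, wSbm×2
wwSsBbMM gametes: wSBM×4, wSbM×4, wsBM×4, wsbM×4
WwSSBbMm×wwSsBbMM grid (16·16=256): WwSSBBMM=8 WwSSBBMm=8 WwSSBbMM=16 WwSSBbMm=16 WwSSbbMM=8 WwSSbbMm=8 WwSsBBMM=8 WwSsBBMm=8 WwSsBbMM=16 WwSsBbMm=16 WwSsbbMM=8 WwSsbbMm=8 wwSSBBMM=8 wwSSBBMm=8 wwSSBbMM=16 wwSSBbMm=16 wwSSbbMM=8 wwSSbbMm=8 wwSsBBMM=8 wwSsBBMm=8 wwSsBbMM=16 wwSsBbMm=16 wwSsbbMM=8 wwSsbbMm=8
WwSsbbMm hits 8/256; gcd=8; 8÷8/256÷8 = 1/32

P(WwSsbbMm) = 1/32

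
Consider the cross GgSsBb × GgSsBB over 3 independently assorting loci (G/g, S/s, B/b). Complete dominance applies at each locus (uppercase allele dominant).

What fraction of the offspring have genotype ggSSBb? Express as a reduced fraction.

P(ggSSBb) = 1/32

GgSsBb gametes: GSB×1, GSb×1, GsB×1, Gsb×1, gSB×1, gSb×1, gsB×1, gsb×1
GgSsBB gametes: GSB×2, GsB×2, gSB×2, gsB×2
GgSsBb×GgSsBB grid (8·8=64): GGSSBB=2 GGSSBb=2 GGSsBB=4 GGSsBb=4 GGssBB=2 GGssBb=2 GgSSBB=4 GgSSBb=4 GgSsBB=8 GgSsBb=8 GgssBB=4 GgssBb=4 ggSSBB=2 ggSSBb=2 ggSsBB=4 ggSsBb=4 ggssBB=2 ggssBb=2
ggSSBb hits 2/64; gcd=2; 2÷2/64÷2 = 1/32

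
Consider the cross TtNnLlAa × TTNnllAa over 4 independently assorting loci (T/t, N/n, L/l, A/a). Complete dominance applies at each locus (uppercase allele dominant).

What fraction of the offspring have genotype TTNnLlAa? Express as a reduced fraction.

P(TTNnLlAa) = 1/16

TtNnLlAa gametes: TNLA×1, TNLa×1, TNlA×1, TNla×1, TnLA×1, TnLa×1, TnlA×1, Tnla×1, tNLA×1, tNLa×1, tNlA×1, tNla×1, tnLA×1, tnLa×1, tnlA×1, tnla×1
TTNnllAa gametes: TNlA×4, TNla×4, TnlA×4, Tnla×4
TtNnLlAa×TTNnllAa grid (16·16=256): TTNNLlAA=4 TTNNLlAa=8 TTNNLlaa=4 TTNNllAA=4 TTNNllAa=8 TTNNllaa=4 TTNnLlAA=8 TTNnLlAa=16 TTNnLlaa=8 TTNnllAA=8 TTNnllAa=16 TTNnllaa=8 TTnnLlAA=4 TTnnLlAa=8 TTnnLlaa=4 TTnnllAA=4 TTnnllAa=8 TTnnllaa=4 TtNNLlAA=4 TtNNLlAa=8 TtNNLlaa=4 TtNNllAA=4 TtNNllAa=8 TtNNllaa=4 TtNnLlAA=8 TtNnLlAa=16 TtNnLlaa=8 TtNnllAA=8 TtNnllAa=16 TtNnllaa=8 TtnnLlAA=4 TtnnLlAa=8 TtnnLlaa=4 TtnnllAA=4 TtnnllAa=8 Ttnnllaa=4
TTNnLlAa hits 16/256; gcd=16; 16÷16/256÷16 = 1/16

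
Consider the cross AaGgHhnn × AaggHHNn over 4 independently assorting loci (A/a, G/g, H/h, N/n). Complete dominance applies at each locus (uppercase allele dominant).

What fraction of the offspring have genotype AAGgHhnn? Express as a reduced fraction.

AaGgHhnn gametes: AGHn×2, AGhn×2, AgHn×2, Aghn×2, aGHn×2, aGhn×2, agHn×2, aghn×2
AaggHHNn gametes: AgHN×4, AgHn×4, agHN×4, agHn×4
AaGgHhnn×AaggHHNn grid (16·16=256): AAGgHHNn=8 AAGgHHnn=8 AAGgHhNn=8 AAGgHhnn=8 AAggHHNn=8 AAggHHnn=8 AAggHhNn=8 AAggHhnn=8 AaGgHHNn=16 AaGgHHnn=16 AaGgHhNn=16 AaGgHhnn=16 AaggHHNn=16 AaggHHnn=16 AaggHhNn=16 AaggHhnn=16 aaGgHHNn=8 aaGgHHnn=8 aaGgHhNn=8 aaGgHhnn=8 aaggHHNn=8 aaggHHnn=8 aaggHhNn=8 aaggHhnn=8
AAGgHhnn hits 8/256; gcd=8; 8÷8/256÷8 = 1/32

P(AAGgHhnn) = 1/32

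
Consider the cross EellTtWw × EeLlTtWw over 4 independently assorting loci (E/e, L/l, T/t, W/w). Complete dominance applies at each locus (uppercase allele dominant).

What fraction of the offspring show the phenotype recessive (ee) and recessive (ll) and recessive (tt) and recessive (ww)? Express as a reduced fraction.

EellTtWw gametes: ElTW×2, ElTw×2, EltW×2, Eltw×2, elTW×2, elTw×2, eltW×2, eltw×2
EeLlTtWw gametes: ELTW×1, ELTw×1, ELtW×1, ELtw×1, ElTW×1, ElTw×1, EltW×1, Eltw×1, eLTW×1, eLTw×1, eLtW×1, eLtw×1, elTW×1, elTw×1, eltW×1, eltw×1
EellTtWw×EeLlTtWw grid (16·16=256): EELlTTWW=2 EELlTTWw=4 EELlTTww=2 EELlTtWW=4 EELlTtWw=8 EELlTtww=4 EELlttWW=2 EELlttWw=4 EELlttww=2 EEllTTWW=2 EEllTTWw=4 EEllTTww=2 EEllTtWW=4 EEllTtWw=8 EEllTtww=4 EEllttWW=2 EEllttWw=4 EEllttww=2 EeLlTTWW=4 EeLlTTWw=8 EeLlTTww=4 EeLlTtWW=8 EeLlTtWw=16 EeLlTtww=8 EeLlttWW=4 EeLlttWw=8 EeLlttww=4 EellTTWW=4 EellTTWw=8 EellTTww=4 EellTtWW=8 EellTtWw=16 EellTtww=8 EellttWW=4 EellttWw=8 Eellttww=4 eeLlTTWW=2 eeLlTTWw=4 eeLlTTww=2 eeLlTtWW=4 eeLlTtWw=8 eeLlTtww=4 eeLlttWW=2 eeLlttWw=4 eeLlttww=2 eellTTWW=2 eellTTWw=4 eellTTww=2 eellTtWW=4 eellTtWw=8 eellTtww=4 eellttWW=2 eellttWw=4 eellttww=2
ee ll tt ww hits 2/256; gcd=2; 2÷2/256÷2 = 1/128

P(ee ll tt ww) = 1/128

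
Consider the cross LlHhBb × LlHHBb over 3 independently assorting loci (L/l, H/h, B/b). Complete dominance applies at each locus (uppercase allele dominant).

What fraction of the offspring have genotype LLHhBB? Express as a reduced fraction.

LlHhBb gametes: LHB×1, LHb×1, LhB×1, Lhb×1, lHB×1, lHb×1, lhB×1, lhb×1
LlHHBb gametes: LHB×2, LHb×2, lHB×2, lHb×2
LlHhBb×LlHHBb grid (8·8=64): LLHHBB=2 LLHHBb=4 LLHHbb=2 LLHhBB=2 LLHhBb=4 LLHhbb=2 LlHHBB=4 LlHHBb=8 LlHHbb=4 LlHhBB=4 LlHhBb=8 LlHhbb=4 llHHBB=2 llHHBb=4 llHHbb=2 llHhBB=2 llHhBb=4 llHhbb=2
LLHhBB hits 2/64; gcd=2; 2÷2/64÷2 = 1/32

P(LLHhBB) = 1/32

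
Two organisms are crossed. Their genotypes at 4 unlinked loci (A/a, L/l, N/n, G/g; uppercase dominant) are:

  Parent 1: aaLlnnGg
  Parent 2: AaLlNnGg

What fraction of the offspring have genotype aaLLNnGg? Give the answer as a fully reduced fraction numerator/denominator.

P(aaLLNnGg) = 1/32

aaLlnnGg gametes: aLnG×4, aLng×4, alnG×4, alng×4
AaLlNnGg gametes: ALNG×1, ALNg×1, ALnG×1, ALng×1, AlNG×1, AlNg×1, AlnG×1, Alng×1, aLNG×1, aLNg×1, aLnG×1, aLng×1, alNG×1, alNg×1, alnG×1, alng×1
aaLlnnGg×AaLlNnGg grid (16·16=256): AaLLNnGG=4 AaLLNnGg=8 AaLLNngg=4 AaLLnnGG=4 AaLLnnGg=8 AaLLnngg=4 AaLlNnGG=8 AaLlNnGg=16 AaLlNngg=8 AaLlnnGG=8 AaLlnnGg=16 AaLlnngg=8 AallNnGG=4 AallNnGg=8 AallNngg=4 AallnnGG=4 AallnnGg=8 Aallnngg=4 aaLLNnGG=4 aaLLNnGg=8 aaLLNngg=4 aaLLnnGG=4 aaLLnnGg=8 aaLLnngg=4 aaLlNnGG=8 aaLlNnGg=16 aaLlNngg=8 aaLlnnGG=8 aaLlnnGg=16 aaLlnngg=8 aallNnGG=4 aallNnGg=8 aallNngg=4 aallnnGG=4 aallnnGg=8 aallnngg=4
aaLLNnGg hits 8/256; gcd=8; 8÷8/256÷8 = 1/32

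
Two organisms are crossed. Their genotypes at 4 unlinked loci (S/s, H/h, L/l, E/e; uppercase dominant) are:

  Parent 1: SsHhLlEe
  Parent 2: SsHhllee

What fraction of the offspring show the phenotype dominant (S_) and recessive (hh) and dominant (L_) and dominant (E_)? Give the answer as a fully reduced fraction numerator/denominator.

P(S_ hh L_ E_) = 3/64

SsHhLlEe gametes: SHLE×1, SHLe×1, SHlE×1, SHle×1, ShLE×1, ShLe×1, ShlE×1, Shle×1, sHLE×1, sHLe×1, sHlE×1, sHle×1, shLE×1, shLe×1, shlE×1, shle×1
SsHhllee gametes: SHle×4, Shle×4, sHle×4, shle×4
SsHhLlEe×SsHhllee grid (16·16=256): SSHHLlEe=4 SSHHLlee=4 SSHHllEe=4 SSHHllee=4 SSHhLlEe=8 SSHhLlee=8 SSHhllEe=8 SSHhllee=8 SShhLlEe=4 SShhLlee=4 SShhllEe=4 SShhllee=4 SsHHLlEe=8 SsHHLlee=8 SsHHllEe=8 SsHHllee=8 SsHhLlEe=16 SsHhLlee=16 SsHhllEe=16 SsHhllee=16 SshhLlEe=8 SshhLlee=8 SshhllEe=8 Sshhllee=8 ssHHLlEe=4 ssHHLlee=4 ssHHllEe=4 ssHHllee=4 ssHhLlEe=8 ssHhLlee=8 ssHhllEe=8 ssHhllee=8 sshhLlEe=4 sshhLlee=4 sshhllEe=4 sshhllee=4
S_ hh L_ E_ hits 12/256; gcd=4; 12÷4/256÷4 = 3/64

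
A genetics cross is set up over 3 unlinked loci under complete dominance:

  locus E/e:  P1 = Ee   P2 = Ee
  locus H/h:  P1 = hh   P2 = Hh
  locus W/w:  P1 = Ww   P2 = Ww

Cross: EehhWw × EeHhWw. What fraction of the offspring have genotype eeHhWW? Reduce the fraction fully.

EehhWw gametes: EhW×2, Ehw×2, ehW×2, ehw×2
EeHhWw gametes: EHW×1, EHw×1, EhW×1, Ehw×1, eHW×1, eHw×1, ehW×1, ehw×1
EehhWw×EeHhWw grid (8·8=64): EEHhWW=2 EEHhWw=4 EEHhww=2 EEhhWW=2 EEhhWw=4 EEhhww=2 EeHhWW=4 EeHhWw=8 EeHhww=4 EehhWW=4 EehhWw=8 Eehhww=4 eeHhWW=2 eeHhWw=4 eeHhww=2 eehhWW=2 eehhWw=4 eehhww=2
eeHhWW hits 2/64; gcd=2; 2÷2/64÷2 = 1/32

P(eeHhWW) = 1/32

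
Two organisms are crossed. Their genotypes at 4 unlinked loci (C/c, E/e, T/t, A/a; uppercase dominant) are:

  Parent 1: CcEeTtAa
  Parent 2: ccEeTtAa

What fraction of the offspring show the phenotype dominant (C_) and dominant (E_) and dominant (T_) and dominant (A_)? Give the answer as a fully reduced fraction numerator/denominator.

P(C_ E_ T_ A_) = 27/128

CcEeTtAa gametes: CETA×1, CETa×1, CEtA×1, CEta×1, CeTA×1, CeTa×1, CetA×1, Ceta×1, cETA×1, cETa×1, cEtA×1, cEta×1, ceTA×1, ceTa×1, cetA×1, ceta×1
ccEeTtAa gametes: cETA×2, cETa×2, cEtA×2, cEta×2, ceTA×2, ceTa×2, cetA×2, ceta×2
CcEeTtAa×ccEeTtAa grid (16·16=256): CcEETTAA=2 CcEETTAa=4 CcEETTaa=2 CcEETtAA=4 CcEETtAa=8 CcEETtaa=4 CcEEttAA=2 CcEEttAa=4 CcEEttaa=2 CcEeTTAA=4 CcEeTTAa=8 CcEeTTaa=4 CcEeTtAA=8 CcEeTtAa=16 CcEeTtaa=8 CcEettAA=4 CcEettAa=8 CcEettaa=4 CceeTTAA=2 CceeTTAa=4 CceeTTaa=2 CceeTtAA=4 CceeTtAa=8 CceeTtaa=4 CceettAA=2 CceettAa=4 Cceettaa=2 ccEETTAA=2 ccEETTAa=4 ccEETTaa=2 ccEETtAA=4 ccEETtAa=8 ccEETtaa=4 ccEEttAA=2 ccEEttAa=4 ccEEttaa=2 ccEeTTAA=4 ccEeTTAa=8 ccEeTTaa=4 ccEeTtAA=8 ccEeTtAa=16 ccEeTtaa=8 ccEettAA=4 ccEettAa=8 ccEettaa=4 cceeTTAA=2 cceeTTAa=4 cceeTTaa=2 cceeTtAA=4 cceeTtAa=8 cceeTtaa=4 cceettAA=2 cceettAa=4 cceettaa=2
C_ E_ T_ A_ hits 54/256; gcd=2; 54÷2/256÷2 = 27/128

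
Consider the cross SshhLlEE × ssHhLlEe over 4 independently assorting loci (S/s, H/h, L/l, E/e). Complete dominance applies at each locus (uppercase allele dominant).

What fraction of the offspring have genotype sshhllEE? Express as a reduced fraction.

P(sshhllEE) = 1/32

SshhLlEE gametes: ShLE×4, ShlE×4, shLE×4, shlE×4
ssHhLlEe gametes: sHLE×2, sHLe×2, sHlE×2, sHle×2, shLE×2, shLe×2, shlE×2, shle×2
SshhLlEE×ssHhLlEe grid (16·16=256): SsHhLLEE=8 SsHhLLEe=8 SsHhLlEE=16 SsHhLlEe=16 SsHhllEE=8 SsHhllEe=8 SshhLLEE=8 SshhLLEe=8 SshhLlEE=16 SshhLlEe=16 SshhllEE=8 SshhllEe=8 ssHhLLEE=8 ssHhLLEe=8 ssHhLlEE=16 ssHhLlEe=16 ssHhllEE=8 ssHhllEe=8 sshhLLEE=8 sshhLLEe=8 sshhLlEE=16 sshhLlEe=16 sshhllEE=8 sshhllEe=8
sshhllEE hits 8/256; gcd=8; 8÷8/256÷8 = 1/32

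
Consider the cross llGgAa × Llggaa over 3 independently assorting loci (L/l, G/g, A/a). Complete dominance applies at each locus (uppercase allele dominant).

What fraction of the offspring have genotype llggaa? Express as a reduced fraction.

llGgAa gametes: lGA×2, lGa×2, lgA×2, lga×2
Llggaa gametes: Lga×4, lga×4
llGgAa×Llggaa grid (8·8=64): LlGgAa=8 LlGgaa=8 LlggAa=8 Llggaa=8 llGgAa=8 llGgaa=8 llggAa=8 llggaa=8
llggaa hits 8/64; gcd=8; 8÷8/64÷8 = 1/8

P(llggaa) = 1/8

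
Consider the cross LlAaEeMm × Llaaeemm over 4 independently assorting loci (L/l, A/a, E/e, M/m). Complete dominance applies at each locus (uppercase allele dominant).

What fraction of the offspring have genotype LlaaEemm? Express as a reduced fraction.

P(LlaaEemm) = 1/16

LlAaEeMm gametes: LAEM×1, LAEm×1, LAeM×1, LAem×1, LaEM×1, LaEm×1, LaeM×1, Laem×1, lAEM×1, lAEm×1, lAeM×1, lAem×1, laEM×1, laEm×1, laeM×1, laem×1
Llaaeemm gametes: Laem×8, laem×8
LlAaEeMm×Llaaeemm grid (16·16=256): LLAaEeMm=8 LLAaEemm=8 LLAaeeMm=8 LLAaeemm=8 LLaaEeMm=8 LLaaEemm=8 LLaaeeMm=8 LLaaeemm=8 LlAaEeMm=16 LlAaEemm=16 LlAaeeMm=16 LlAaeemm=16 LlaaEeMm=16 LlaaEemm=16 LlaaeeMm=16 Llaaeemm=16 llAaEeMm=8 llAaEemm=8 llAaeeMm=8 llAaeemm=8 llaaEeMm=8 llaaEemm=8 llaaeeMm=8 llaaeemm=8
LlaaEemm hits 16/256; gcd=16; 16÷16/256÷16 = 1/16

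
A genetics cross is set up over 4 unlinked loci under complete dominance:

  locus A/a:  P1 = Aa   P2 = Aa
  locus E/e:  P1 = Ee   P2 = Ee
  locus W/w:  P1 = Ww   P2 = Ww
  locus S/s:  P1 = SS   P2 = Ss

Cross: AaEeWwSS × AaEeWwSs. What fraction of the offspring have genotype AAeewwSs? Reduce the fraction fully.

AaEeWwSS gametes: AEWS×2, AEwS×2, AeWS×2, AewS×2, aEWS×2, aEwS×2, aeWS×2, aewS×2
AaEeWwSs gametes: AEWS×1, AEWs×1, AEwS×1, AEws×1, AeWS×1, AeWs×1, AewS×1, Aews×1, aEWS×1, aEWs×1, aEwS×1, aEws×1, aeWS×1, aeWs×1, aewS×1, aews×1
AaEeWwSS×AaEeWwSs grid (16·16=256): AAEEWWSS=2 AAEEWWSs=2 AAEEWwSS=4 AAEEWwSs=4 AAEEwwSS=2 AAEEwwSs=2 AAEeWWSS=4 AAEeWWSs=4 AAEeWwSS=8 AAEeWwSs=8 AAEewwSS=4 AAEewwSs=4 AAeeWWSS=2 AAeeWWSs=2 AAeeWwSS=4 AAeeWwSs=4 AAeewwSS=2 AAeewwSs=2 AaEEWWSS=4 AaEEWWSs=4 AaEEWwSS=8 AaEEWwSs=8 AaEEwwSS=4 AaEEwwSs=4 AaEeWWSS=8 AaEeWWSs=8 AaEeWwSS=16 AaEeWwSs=16 AaEewwSS=8 AaEewwSs=8 AaeeWWSS=4 AaeeWWSs=4 AaeeWwSS=8 AaeeWwSs=8 AaeewwSS=4 AaeewwSs=4 aaEEWWSS=2 aaEEWWSs=2 aaEEWwSS=4 aaEEWwSs=4 aaEEwwSS=2 aaEEwwSs=2 aaEeWWSS=4 aaEeWWSs=4 aaEeWwSS=8 aaEeWwSs=8 aaEewwSS=4 aaEewwSs=4 aaeeWWSS=2 aaeeWWSs=2 aaeeWwSS=4 aaeeWwSs=4 aaeewwSS=2 aaeewwSs=2
AAeewwSs hits 2/256; gcd=2; 2÷2/256÷2 = 1/128

P(AAeewwSs) = 1/128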